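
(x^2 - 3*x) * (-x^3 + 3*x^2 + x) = -x^5 + 6*x^4 - 8*x^3 - 3*x^2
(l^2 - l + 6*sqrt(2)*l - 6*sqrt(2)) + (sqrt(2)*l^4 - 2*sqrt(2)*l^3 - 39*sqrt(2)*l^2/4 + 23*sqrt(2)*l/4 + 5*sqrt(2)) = sqrt(2)*l^4 - 2*sqrt(2)*l^3 - 39*sqrt(2)*l^2/4 + l^2 - l + 47*sqrt(2)*l/4 - sqrt(2)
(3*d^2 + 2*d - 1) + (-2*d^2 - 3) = d^2 + 2*d - 4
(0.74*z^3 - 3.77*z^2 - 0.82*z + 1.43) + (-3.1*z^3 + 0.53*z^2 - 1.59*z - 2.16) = -2.36*z^3 - 3.24*z^2 - 2.41*z - 0.73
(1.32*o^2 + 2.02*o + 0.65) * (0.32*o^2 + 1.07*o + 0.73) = 0.4224*o^4 + 2.0588*o^3 + 3.333*o^2 + 2.1701*o + 0.4745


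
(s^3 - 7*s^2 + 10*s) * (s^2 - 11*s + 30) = s^5 - 18*s^4 + 117*s^3 - 320*s^2 + 300*s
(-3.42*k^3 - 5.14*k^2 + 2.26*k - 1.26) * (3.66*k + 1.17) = -12.5172*k^4 - 22.8138*k^3 + 2.2578*k^2 - 1.9674*k - 1.4742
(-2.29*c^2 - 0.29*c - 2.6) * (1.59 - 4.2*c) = 9.618*c^3 - 2.4231*c^2 + 10.4589*c - 4.134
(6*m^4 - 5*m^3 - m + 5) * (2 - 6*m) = -36*m^5 + 42*m^4 - 10*m^3 + 6*m^2 - 32*m + 10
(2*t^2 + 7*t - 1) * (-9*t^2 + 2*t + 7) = -18*t^4 - 59*t^3 + 37*t^2 + 47*t - 7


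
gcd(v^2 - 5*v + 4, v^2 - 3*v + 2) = v - 1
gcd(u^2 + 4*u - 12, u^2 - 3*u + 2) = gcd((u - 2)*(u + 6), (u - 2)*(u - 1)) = u - 2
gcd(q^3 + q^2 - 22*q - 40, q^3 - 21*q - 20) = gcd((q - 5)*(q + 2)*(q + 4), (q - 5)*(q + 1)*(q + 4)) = q^2 - q - 20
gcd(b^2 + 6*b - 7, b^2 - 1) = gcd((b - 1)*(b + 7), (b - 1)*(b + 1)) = b - 1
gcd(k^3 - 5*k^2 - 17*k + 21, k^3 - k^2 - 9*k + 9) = k^2 + 2*k - 3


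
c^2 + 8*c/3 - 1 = (c - 1/3)*(c + 3)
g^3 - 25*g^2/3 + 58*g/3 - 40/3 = (g - 5)*(g - 2)*(g - 4/3)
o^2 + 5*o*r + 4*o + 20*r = (o + 4)*(o + 5*r)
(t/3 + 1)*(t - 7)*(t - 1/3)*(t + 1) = t^4/3 - 10*t^3/9 - 8*t^2 - 38*t/9 + 7/3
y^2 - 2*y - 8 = (y - 4)*(y + 2)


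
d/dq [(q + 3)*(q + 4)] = 2*q + 7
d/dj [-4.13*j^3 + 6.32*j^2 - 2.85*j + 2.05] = -12.39*j^2 + 12.64*j - 2.85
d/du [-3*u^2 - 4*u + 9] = -6*u - 4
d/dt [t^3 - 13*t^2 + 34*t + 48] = 3*t^2 - 26*t + 34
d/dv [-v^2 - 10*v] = -2*v - 10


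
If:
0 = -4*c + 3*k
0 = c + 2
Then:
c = -2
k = -8/3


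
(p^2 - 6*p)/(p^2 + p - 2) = p*(p - 6)/(p^2 + p - 2)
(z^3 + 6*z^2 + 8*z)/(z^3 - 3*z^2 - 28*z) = (z + 2)/(z - 7)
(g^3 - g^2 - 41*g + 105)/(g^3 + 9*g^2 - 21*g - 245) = (g - 3)/(g + 7)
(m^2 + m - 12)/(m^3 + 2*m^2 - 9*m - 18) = (m + 4)/(m^2 + 5*m + 6)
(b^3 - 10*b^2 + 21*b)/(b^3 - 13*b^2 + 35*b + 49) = b*(b - 3)/(b^2 - 6*b - 7)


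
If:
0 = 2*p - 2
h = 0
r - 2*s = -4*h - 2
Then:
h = 0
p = 1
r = 2*s - 2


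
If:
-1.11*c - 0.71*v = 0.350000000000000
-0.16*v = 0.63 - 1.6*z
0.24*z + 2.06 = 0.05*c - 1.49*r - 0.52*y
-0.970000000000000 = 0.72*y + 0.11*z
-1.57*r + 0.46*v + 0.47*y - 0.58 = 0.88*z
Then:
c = -0.43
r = -0.97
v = 0.17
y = -1.41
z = 0.41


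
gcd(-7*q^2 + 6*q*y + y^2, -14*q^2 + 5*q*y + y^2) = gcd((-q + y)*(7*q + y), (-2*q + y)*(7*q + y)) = 7*q + y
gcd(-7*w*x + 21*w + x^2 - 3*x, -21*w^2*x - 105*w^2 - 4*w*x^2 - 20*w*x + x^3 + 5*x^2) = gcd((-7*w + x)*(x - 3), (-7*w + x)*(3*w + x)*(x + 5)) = -7*w + x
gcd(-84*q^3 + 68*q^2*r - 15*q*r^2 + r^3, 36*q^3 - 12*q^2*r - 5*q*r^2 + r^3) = 12*q^2 - 8*q*r + r^2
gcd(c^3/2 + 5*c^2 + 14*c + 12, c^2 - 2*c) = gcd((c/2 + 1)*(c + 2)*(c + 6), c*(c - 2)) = 1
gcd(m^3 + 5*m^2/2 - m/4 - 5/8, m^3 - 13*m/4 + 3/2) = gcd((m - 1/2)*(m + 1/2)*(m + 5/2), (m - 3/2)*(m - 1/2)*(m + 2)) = m - 1/2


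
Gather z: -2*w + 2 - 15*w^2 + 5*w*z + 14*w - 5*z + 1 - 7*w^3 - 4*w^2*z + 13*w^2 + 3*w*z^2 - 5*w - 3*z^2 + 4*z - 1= -7*w^3 - 2*w^2 + 7*w + z^2*(3*w - 3) + z*(-4*w^2 + 5*w - 1) + 2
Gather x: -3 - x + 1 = -x - 2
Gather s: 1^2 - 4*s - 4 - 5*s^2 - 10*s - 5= -5*s^2 - 14*s - 8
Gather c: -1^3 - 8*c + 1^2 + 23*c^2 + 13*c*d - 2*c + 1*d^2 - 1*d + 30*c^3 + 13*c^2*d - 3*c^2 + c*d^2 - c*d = 30*c^3 + c^2*(13*d + 20) + c*(d^2 + 12*d - 10) + d^2 - d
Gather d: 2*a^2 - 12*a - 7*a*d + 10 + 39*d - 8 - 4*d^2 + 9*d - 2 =2*a^2 - 12*a - 4*d^2 + d*(48 - 7*a)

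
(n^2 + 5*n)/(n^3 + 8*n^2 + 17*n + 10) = n/(n^2 + 3*n + 2)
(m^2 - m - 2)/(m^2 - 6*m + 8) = (m + 1)/(m - 4)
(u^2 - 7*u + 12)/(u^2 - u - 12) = (u - 3)/(u + 3)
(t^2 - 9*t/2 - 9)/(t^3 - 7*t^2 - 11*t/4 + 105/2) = 2*(2*t + 3)/(4*t^2 - 4*t - 35)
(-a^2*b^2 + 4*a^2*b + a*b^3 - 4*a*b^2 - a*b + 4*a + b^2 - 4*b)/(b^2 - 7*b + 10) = (-a^2*b^2 + 4*a^2*b + a*b^3 - 4*a*b^2 - a*b + 4*a + b^2 - 4*b)/(b^2 - 7*b + 10)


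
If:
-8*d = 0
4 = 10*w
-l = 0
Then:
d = 0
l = 0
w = 2/5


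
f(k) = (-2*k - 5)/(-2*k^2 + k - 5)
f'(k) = (-2*k - 5)*(4*k - 1)/(-2*k^2 + k - 5)^2 - 2/(-2*k^2 + k - 5)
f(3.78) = 0.42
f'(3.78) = -0.13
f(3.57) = 0.45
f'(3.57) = -0.15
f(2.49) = 0.67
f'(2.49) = -0.27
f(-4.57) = -0.08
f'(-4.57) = 0.01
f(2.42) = 0.69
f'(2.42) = -0.28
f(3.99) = 0.40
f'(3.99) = -0.12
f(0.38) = 1.17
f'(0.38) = 0.28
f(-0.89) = 0.43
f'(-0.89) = 0.53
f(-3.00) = -0.04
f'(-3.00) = 0.06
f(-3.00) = -0.04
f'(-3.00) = 0.06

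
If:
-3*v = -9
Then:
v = 3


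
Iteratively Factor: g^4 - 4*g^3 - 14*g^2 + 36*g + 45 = (g - 3)*(g^3 - g^2 - 17*g - 15) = (g - 3)*(g + 1)*(g^2 - 2*g - 15) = (g - 5)*(g - 3)*(g + 1)*(g + 3)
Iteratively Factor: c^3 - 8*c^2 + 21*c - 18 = (c - 2)*(c^2 - 6*c + 9) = (c - 3)*(c - 2)*(c - 3)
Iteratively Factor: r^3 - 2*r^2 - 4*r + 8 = (r + 2)*(r^2 - 4*r + 4) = (r - 2)*(r + 2)*(r - 2)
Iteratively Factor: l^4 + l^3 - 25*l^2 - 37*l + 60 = (l + 4)*(l^3 - 3*l^2 - 13*l + 15) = (l - 1)*(l + 4)*(l^2 - 2*l - 15) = (l - 1)*(l + 3)*(l + 4)*(l - 5)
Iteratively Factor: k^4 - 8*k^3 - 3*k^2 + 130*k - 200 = (k + 4)*(k^3 - 12*k^2 + 45*k - 50) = (k - 5)*(k + 4)*(k^2 - 7*k + 10) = (k - 5)^2*(k + 4)*(k - 2)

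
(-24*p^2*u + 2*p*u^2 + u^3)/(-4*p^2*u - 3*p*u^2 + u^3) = (6*p + u)/(p + u)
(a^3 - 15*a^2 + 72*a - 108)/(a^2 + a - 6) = (a^3 - 15*a^2 + 72*a - 108)/(a^2 + a - 6)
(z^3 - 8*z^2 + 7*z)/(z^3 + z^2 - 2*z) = (z - 7)/(z + 2)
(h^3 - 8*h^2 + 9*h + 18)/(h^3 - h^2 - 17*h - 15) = (h^2 - 9*h + 18)/(h^2 - 2*h - 15)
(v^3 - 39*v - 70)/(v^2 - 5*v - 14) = v + 5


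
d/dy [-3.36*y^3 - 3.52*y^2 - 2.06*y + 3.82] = -10.08*y^2 - 7.04*y - 2.06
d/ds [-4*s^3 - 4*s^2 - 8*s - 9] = -12*s^2 - 8*s - 8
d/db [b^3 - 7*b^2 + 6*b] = 3*b^2 - 14*b + 6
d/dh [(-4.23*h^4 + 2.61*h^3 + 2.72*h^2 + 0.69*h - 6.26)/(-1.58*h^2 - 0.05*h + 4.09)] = (13.3668*h^5 - 3.4893*h^4 - 69.4638*h^3 + 32.9789*h^2 + 2.468*h + 2.5091)/(2.4964*h^4 + 0.158*h^3 - 12.9219*h^2 - 0.409*h + 16.7281)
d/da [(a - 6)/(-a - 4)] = -10/(a + 4)^2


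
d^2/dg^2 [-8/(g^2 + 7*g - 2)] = 16*(g^2 + 7*g - (2*g + 7)^2 - 2)/(g^2 + 7*g - 2)^3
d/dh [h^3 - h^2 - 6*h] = 3*h^2 - 2*h - 6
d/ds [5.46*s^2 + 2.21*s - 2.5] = 10.92*s + 2.21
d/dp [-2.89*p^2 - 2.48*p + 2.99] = -5.78*p - 2.48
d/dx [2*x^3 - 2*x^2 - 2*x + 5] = 6*x^2 - 4*x - 2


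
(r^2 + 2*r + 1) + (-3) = r^2 + 2*r - 2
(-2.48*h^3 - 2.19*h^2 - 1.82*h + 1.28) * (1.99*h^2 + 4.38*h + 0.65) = -4.9352*h^5 - 15.2205*h^4 - 14.826*h^3 - 6.8479*h^2 + 4.4234*h + 0.832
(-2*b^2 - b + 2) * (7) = -14*b^2 - 7*b + 14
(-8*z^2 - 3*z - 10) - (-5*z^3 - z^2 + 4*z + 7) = 5*z^3 - 7*z^2 - 7*z - 17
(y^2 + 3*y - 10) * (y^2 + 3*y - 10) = y^4 + 6*y^3 - 11*y^2 - 60*y + 100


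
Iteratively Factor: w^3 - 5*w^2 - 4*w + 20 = (w - 2)*(w^2 - 3*w - 10) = (w - 5)*(w - 2)*(w + 2)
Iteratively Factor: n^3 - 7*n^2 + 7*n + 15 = (n - 5)*(n^2 - 2*n - 3) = (n - 5)*(n + 1)*(n - 3)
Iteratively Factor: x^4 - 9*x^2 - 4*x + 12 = (x + 2)*(x^3 - 2*x^2 - 5*x + 6) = (x - 1)*(x + 2)*(x^2 - x - 6) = (x - 1)*(x + 2)^2*(x - 3)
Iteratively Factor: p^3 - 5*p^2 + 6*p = (p - 3)*(p^2 - 2*p) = p*(p - 3)*(p - 2)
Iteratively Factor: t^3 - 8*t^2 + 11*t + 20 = (t + 1)*(t^2 - 9*t + 20) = (t - 4)*(t + 1)*(t - 5)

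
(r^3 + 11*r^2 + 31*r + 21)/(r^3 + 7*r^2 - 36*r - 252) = (r^2 + 4*r + 3)/(r^2 - 36)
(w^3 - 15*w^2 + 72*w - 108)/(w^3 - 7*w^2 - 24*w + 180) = (w - 3)/(w + 5)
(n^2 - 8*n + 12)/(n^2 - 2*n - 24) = (n - 2)/(n + 4)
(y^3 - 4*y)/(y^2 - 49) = y*(y^2 - 4)/(y^2 - 49)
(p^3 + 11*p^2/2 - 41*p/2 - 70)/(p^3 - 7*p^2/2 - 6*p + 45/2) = (p^2 + 3*p - 28)/(p^2 - 6*p + 9)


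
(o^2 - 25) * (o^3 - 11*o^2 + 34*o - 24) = o^5 - 11*o^4 + 9*o^3 + 251*o^2 - 850*o + 600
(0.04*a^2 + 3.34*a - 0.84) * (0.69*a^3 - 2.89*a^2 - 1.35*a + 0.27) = 0.0276*a^5 + 2.189*a^4 - 10.2862*a^3 - 2.0706*a^2 + 2.0358*a - 0.2268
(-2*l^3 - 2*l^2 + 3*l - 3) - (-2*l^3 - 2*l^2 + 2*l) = l - 3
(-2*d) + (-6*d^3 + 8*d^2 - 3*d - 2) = -6*d^3 + 8*d^2 - 5*d - 2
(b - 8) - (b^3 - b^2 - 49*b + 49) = -b^3 + b^2 + 50*b - 57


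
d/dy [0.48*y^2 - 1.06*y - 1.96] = 0.96*y - 1.06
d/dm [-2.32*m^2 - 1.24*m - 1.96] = -4.64*m - 1.24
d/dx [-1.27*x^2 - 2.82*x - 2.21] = -2.54*x - 2.82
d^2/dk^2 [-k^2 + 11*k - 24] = -2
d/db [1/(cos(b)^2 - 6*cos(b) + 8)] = 2*(cos(b) - 3)*sin(b)/(cos(b)^2 - 6*cos(b) + 8)^2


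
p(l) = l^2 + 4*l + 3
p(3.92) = 34.05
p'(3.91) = 11.82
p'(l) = 2*l + 4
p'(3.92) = 11.84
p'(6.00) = 16.00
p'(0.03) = 4.06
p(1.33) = 10.09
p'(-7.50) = -11.00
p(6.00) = 63.00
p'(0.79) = 5.58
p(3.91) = 33.93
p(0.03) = 3.12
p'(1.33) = 6.66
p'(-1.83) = 0.34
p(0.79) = 6.78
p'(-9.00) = -14.00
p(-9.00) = 48.00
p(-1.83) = -0.97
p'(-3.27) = -2.54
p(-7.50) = 29.25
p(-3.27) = 0.61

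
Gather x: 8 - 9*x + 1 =9 - 9*x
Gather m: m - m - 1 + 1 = 0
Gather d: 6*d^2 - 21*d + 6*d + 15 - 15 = 6*d^2 - 15*d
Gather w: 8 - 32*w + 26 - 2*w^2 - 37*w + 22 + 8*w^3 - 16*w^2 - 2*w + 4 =8*w^3 - 18*w^2 - 71*w + 60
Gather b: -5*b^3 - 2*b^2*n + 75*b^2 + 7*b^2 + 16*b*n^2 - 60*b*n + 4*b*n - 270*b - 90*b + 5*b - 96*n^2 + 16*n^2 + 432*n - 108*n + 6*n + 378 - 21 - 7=-5*b^3 + b^2*(82 - 2*n) + b*(16*n^2 - 56*n - 355) - 80*n^2 + 330*n + 350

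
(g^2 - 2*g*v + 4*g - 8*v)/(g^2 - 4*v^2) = (g + 4)/(g + 2*v)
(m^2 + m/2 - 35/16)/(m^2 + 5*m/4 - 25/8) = (4*m + 7)/(2*(2*m + 5))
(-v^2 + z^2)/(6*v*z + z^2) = (-v^2 + z^2)/(z*(6*v + z))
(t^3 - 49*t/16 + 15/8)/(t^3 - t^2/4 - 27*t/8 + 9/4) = (4*t - 5)/(2*(2*t - 3))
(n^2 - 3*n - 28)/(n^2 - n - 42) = (n + 4)/(n + 6)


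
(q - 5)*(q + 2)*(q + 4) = q^3 + q^2 - 22*q - 40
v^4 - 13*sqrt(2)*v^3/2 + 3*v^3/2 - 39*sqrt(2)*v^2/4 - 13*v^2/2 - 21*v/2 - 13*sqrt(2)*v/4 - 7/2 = (v + 1/2)*(v + 1)*(v - 7*sqrt(2))*(v + sqrt(2)/2)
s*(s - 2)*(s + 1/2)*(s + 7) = s^4 + 11*s^3/2 - 23*s^2/2 - 7*s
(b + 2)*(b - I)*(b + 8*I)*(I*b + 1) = I*b^4 - 6*b^3 + 2*I*b^3 - 12*b^2 + 15*I*b^2 + 8*b + 30*I*b + 16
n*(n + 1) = n^2 + n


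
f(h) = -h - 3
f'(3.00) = -1.00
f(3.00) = -6.00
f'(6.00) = -1.00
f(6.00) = -9.00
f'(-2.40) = -1.00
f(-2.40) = -0.60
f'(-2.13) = -1.00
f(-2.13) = -0.87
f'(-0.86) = -1.00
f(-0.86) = -2.14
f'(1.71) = -1.00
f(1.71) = -4.71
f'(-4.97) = -1.00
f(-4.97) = 1.97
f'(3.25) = -1.00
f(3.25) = -6.25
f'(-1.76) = -1.00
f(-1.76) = -1.24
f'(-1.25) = -1.00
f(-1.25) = -1.75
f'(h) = -1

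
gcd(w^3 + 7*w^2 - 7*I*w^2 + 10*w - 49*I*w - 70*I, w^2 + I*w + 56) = w - 7*I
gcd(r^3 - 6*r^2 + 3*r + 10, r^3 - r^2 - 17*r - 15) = r^2 - 4*r - 5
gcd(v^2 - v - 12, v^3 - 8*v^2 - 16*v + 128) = v - 4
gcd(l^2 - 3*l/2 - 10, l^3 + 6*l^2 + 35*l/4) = l + 5/2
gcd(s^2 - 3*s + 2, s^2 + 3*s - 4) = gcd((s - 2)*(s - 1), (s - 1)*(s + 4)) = s - 1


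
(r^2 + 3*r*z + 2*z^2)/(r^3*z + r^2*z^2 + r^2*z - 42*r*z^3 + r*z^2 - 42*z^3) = (r^2 + 3*r*z + 2*z^2)/(z*(r^3 + r^2*z + r^2 - 42*r*z^2 + r*z - 42*z^2))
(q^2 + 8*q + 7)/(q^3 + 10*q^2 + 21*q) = (q + 1)/(q*(q + 3))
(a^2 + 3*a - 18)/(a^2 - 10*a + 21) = (a + 6)/(a - 7)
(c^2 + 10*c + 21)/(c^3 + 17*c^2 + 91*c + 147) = 1/(c + 7)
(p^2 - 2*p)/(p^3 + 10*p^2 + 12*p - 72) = p/(p^2 + 12*p + 36)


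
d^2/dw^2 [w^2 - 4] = 2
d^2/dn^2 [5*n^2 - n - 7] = 10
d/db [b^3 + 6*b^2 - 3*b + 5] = 3*b^2 + 12*b - 3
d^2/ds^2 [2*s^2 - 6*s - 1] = 4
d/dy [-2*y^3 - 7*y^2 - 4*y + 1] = -6*y^2 - 14*y - 4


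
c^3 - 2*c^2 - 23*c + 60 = (c - 4)*(c - 3)*(c + 5)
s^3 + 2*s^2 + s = s*(s + 1)^2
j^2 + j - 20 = (j - 4)*(j + 5)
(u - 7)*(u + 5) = u^2 - 2*u - 35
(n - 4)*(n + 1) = n^2 - 3*n - 4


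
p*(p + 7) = p^2 + 7*p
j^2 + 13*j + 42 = (j + 6)*(j + 7)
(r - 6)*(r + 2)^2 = r^3 - 2*r^2 - 20*r - 24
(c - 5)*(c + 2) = c^2 - 3*c - 10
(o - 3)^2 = o^2 - 6*o + 9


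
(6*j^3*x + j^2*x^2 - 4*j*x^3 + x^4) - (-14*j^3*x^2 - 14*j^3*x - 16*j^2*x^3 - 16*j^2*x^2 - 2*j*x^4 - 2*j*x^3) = 14*j^3*x^2 + 20*j^3*x + 16*j^2*x^3 + 17*j^2*x^2 + 2*j*x^4 - 2*j*x^3 + x^4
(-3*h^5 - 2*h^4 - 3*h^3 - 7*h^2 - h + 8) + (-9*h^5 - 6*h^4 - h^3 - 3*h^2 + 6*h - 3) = -12*h^5 - 8*h^4 - 4*h^3 - 10*h^2 + 5*h + 5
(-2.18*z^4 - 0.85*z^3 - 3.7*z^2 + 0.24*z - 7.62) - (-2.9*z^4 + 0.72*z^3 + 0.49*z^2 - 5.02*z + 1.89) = 0.72*z^4 - 1.57*z^3 - 4.19*z^2 + 5.26*z - 9.51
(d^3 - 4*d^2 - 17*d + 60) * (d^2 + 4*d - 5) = d^5 - 38*d^3 + 12*d^2 + 325*d - 300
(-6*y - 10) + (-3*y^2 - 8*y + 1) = -3*y^2 - 14*y - 9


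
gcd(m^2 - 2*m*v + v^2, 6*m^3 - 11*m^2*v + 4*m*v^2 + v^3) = m^2 - 2*m*v + v^2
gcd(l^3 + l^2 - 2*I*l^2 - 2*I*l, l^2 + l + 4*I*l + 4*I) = l + 1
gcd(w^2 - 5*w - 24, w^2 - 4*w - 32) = w - 8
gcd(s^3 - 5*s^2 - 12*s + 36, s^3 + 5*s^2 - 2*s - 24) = s^2 + s - 6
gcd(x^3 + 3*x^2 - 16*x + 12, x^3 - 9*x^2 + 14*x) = x - 2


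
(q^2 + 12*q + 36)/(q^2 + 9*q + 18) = (q + 6)/(q + 3)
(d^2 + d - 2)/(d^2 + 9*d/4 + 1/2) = 4*(d - 1)/(4*d + 1)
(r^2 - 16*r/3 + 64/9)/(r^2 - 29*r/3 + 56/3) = (r - 8/3)/(r - 7)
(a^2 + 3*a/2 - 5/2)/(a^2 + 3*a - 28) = (2*a^2 + 3*a - 5)/(2*(a^2 + 3*a - 28))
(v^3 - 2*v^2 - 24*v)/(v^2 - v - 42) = v*(-v^2 + 2*v + 24)/(-v^2 + v + 42)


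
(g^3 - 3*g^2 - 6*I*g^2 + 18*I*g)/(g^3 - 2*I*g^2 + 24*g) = (g - 3)/(g + 4*I)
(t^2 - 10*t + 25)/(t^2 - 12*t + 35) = (t - 5)/(t - 7)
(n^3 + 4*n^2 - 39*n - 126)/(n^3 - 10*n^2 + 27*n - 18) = (n^2 + 10*n + 21)/(n^2 - 4*n + 3)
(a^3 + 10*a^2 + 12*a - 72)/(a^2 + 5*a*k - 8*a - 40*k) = (a^3 + 10*a^2 + 12*a - 72)/(a^2 + 5*a*k - 8*a - 40*k)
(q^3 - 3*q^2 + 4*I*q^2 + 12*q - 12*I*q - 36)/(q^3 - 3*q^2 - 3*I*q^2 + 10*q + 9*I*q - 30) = (q^2 + 4*I*q + 12)/(q^2 - 3*I*q + 10)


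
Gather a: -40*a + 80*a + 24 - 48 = 40*a - 24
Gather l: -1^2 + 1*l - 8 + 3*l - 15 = 4*l - 24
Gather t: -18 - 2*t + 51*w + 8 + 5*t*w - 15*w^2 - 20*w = t*(5*w - 2) - 15*w^2 + 31*w - 10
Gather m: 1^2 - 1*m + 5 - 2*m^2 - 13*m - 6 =-2*m^2 - 14*m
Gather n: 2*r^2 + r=2*r^2 + r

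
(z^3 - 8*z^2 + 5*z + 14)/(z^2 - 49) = (z^2 - z - 2)/(z + 7)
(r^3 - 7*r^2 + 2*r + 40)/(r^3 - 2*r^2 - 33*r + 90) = (r^2 - 2*r - 8)/(r^2 + 3*r - 18)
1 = 1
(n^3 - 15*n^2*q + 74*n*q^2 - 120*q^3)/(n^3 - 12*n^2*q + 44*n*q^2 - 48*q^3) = (-n + 5*q)/(-n + 2*q)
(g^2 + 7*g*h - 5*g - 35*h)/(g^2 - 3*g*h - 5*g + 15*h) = (g + 7*h)/(g - 3*h)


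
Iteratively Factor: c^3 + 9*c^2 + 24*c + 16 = (c + 4)*(c^2 + 5*c + 4) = (c + 1)*(c + 4)*(c + 4)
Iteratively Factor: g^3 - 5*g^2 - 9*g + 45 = (g + 3)*(g^2 - 8*g + 15) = (g - 5)*(g + 3)*(g - 3)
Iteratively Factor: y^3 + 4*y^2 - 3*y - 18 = (y + 3)*(y^2 + y - 6) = (y + 3)^2*(y - 2)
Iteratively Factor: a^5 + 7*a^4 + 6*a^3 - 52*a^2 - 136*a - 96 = (a + 4)*(a^4 + 3*a^3 - 6*a^2 - 28*a - 24) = (a + 2)*(a + 4)*(a^3 + a^2 - 8*a - 12) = (a - 3)*(a + 2)*(a + 4)*(a^2 + 4*a + 4) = (a - 3)*(a + 2)^2*(a + 4)*(a + 2)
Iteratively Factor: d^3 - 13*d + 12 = (d + 4)*(d^2 - 4*d + 3) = (d - 1)*(d + 4)*(d - 3)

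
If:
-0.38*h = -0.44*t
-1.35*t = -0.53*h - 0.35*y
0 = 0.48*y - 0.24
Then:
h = 0.28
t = 0.24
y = 0.50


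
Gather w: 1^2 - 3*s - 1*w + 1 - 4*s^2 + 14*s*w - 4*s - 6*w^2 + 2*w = -4*s^2 - 7*s - 6*w^2 + w*(14*s + 1) + 2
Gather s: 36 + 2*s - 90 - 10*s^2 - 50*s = -10*s^2 - 48*s - 54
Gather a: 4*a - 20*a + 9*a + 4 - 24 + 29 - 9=-7*a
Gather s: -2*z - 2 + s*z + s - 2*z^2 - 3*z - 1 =s*(z + 1) - 2*z^2 - 5*z - 3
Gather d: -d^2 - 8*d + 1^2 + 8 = -d^2 - 8*d + 9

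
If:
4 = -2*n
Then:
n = -2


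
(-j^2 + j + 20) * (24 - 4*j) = 4*j^3 - 28*j^2 - 56*j + 480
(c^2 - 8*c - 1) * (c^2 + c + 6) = c^4 - 7*c^3 - 3*c^2 - 49*c - 6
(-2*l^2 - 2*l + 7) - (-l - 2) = -2*l^2 - l + 9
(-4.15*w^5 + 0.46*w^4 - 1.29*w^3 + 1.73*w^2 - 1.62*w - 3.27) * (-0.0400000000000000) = 0.166*w^5 - 0.0184*w^4 + 0.0516*w^3 - 0.0692*w^2 + 0.0648*w + 0.1308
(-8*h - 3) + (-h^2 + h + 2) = -h^2 - 7*h - 1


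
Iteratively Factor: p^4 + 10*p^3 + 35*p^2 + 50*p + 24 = (p + 3)*(p^3 + 7*p^2 + 14*p + 8) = (p + 2)*(p + 3)*(p^2 + 5*p + 4) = (p + 1)*(p + 2)*(p + 3)*(p + 4)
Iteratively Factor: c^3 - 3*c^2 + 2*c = (c)*(c^2 - 3*c + 2) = c*(c - 2)*(c - 1)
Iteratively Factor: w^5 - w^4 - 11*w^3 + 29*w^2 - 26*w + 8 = (w - 1)*(w^4 - 11*w^2 + 18*w - 8) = (w - 1)^2*(w^3 + w^2 - 10*w + 8) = (w - 2)*(w - 1)^2*(w^2 + 3*w - 4) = (w - 2)*(w - 1)^3*(w + 4)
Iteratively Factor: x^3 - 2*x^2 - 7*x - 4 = (x + 1)*(x^2 - 3*x - 4) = (x - 4)*(x + 1)*(x + 1)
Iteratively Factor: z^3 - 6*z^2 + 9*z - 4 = (z - 1)*(z^2 - 5*z + 4) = (z - 1)^2*(z - 4)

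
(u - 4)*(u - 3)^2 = u^3 - 10*u^2 + 33*u - 36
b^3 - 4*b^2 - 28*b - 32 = (b - 8)*(b + 2)^2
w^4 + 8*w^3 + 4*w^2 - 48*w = w*(w - 2)*(w + 4)*(w + 6)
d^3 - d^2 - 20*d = d*(d - 5)*(d + 4)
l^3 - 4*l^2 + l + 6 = (l - 3)*(l - 2)*(l + 1)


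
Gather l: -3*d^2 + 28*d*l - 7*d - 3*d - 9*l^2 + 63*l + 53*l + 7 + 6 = -3*d^2 - 10*d - 9*l^2 + l*(28*d + 116) + 13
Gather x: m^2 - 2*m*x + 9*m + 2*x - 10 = m^2 + 9*m + x*(2 - 2*m) - 10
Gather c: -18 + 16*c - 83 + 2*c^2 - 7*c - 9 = 2*c^2 + 9*c - 110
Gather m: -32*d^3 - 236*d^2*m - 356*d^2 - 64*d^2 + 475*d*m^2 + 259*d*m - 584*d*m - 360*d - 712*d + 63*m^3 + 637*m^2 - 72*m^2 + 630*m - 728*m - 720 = -32*d^3 - 420*d^2 - 1072*d + 63*m^3 + m^2*(475*d + 565) + m*(-236*d^2 - 325*d - 98) - 720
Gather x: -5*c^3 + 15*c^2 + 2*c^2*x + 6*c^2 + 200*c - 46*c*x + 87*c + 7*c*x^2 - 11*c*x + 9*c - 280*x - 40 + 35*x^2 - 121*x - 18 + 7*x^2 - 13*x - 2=-5*c^3 + 21*c^2 + 296*c + x^2*(7*c + 42) + x*(2*c^2 - 57*c - 414) - 60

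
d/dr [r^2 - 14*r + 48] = 2*r - 14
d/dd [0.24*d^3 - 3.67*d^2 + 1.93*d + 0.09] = 0.72*d^2 - 7.34*d + 1.93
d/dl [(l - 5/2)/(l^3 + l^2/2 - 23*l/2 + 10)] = (-2*l - 3)/(l^4 + 6*l^3 + l^2 - 24*l + 16)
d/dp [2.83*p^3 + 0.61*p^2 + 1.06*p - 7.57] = 8.49*p^2 + 1.22*p + 1.06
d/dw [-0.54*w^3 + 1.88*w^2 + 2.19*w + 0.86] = -1.62*w^2 + 3.76*w + 2.19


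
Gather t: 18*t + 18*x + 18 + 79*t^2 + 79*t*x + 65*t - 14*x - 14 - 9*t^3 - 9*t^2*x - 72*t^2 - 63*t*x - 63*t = -9*t^3 + t^2*(7 - 9*x) + t*(16*x + 20) + 4*x + 4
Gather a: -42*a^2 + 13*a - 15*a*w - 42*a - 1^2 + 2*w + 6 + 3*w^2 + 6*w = -42*a^2 + a*(-15*w - 29) + 3*w^2 + 8*w + 5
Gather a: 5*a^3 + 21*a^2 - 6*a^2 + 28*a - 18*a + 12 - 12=5*a^3 + 15*a^2 + 10*a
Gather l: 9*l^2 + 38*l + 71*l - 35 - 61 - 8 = 9*l^2 + 109*l - 104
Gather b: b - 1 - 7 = b - 8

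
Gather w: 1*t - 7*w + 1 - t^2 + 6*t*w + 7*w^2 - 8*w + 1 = -t^2 + t + 7*w^2 + w*(6*t - 15) + 2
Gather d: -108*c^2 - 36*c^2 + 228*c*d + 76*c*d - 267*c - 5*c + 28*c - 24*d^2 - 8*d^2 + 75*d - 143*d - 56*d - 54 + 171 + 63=-144*c^2 - 244*c - 32*d^2 + d*(304*c - 124) + 180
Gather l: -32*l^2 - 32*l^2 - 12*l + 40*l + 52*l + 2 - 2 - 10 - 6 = -64*l^2 + 80*l - 16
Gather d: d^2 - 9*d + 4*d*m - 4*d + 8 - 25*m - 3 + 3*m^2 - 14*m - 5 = d^2 + d*(4*m - 13) + 3*m^2 - 39*m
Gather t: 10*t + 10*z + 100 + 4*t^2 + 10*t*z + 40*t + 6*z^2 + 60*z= 4*t^2 + t*(10*z + 50) + 6*z^2 + 70*z + 100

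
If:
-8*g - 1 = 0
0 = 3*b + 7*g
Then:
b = 7/24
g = -1/8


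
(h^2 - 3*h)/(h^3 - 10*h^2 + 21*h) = 1/(h - 7)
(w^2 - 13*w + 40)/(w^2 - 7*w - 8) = (w - 5)/(w + 1)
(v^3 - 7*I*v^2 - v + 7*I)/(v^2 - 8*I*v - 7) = (v^2 - 1)/(v - I)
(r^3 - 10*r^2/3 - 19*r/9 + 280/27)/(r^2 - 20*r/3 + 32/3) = (9*r^2 - 6*r - 35)/(9*(r - 4))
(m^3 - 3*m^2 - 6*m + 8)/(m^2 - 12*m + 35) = (m^3 - 3*m^2 - 6*m + 8)/(m^2 - 12*m + 35)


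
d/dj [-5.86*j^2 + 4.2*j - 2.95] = 4.2 - 11.72*j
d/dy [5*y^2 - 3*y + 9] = 10*y - 3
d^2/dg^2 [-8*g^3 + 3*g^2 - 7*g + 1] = 6 - 48*g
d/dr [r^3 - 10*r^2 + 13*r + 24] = 3*r^2 - 20*r + 13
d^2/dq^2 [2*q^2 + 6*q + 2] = 4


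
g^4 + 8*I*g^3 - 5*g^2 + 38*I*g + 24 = (g - I)^2*(g + 4*I)*(g + 6*I)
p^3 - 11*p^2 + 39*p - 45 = (p - 5)*(p - 3)^2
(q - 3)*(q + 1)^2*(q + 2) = q^4 + q^3 - 7*q^2 - 13*q - 6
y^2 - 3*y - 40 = (y - 8)*(y + 5)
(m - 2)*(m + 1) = m^2 - m - 2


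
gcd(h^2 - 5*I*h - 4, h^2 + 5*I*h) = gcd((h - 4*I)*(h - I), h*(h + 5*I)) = 1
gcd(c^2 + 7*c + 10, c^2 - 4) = c + 2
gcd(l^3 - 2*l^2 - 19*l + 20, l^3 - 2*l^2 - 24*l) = l + 4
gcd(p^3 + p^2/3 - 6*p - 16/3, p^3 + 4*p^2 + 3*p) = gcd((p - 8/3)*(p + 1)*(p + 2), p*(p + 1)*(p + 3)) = p + 1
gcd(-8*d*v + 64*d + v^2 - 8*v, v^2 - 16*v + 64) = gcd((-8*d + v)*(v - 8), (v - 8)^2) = v - 8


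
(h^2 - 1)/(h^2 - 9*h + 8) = (h + 1)/(h - 8)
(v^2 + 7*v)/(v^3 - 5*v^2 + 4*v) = (v + 7)/(v^2 - 5*v + 4)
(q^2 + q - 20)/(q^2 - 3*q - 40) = (q - 4)/(q - 8)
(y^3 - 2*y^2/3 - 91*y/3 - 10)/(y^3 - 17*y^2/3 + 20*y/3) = (3*y^3 - 2*y^2 - 91*y - 30)/(y*(3*y^2 - 17*y + 20))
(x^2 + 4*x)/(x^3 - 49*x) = (x + 4)/(x^2 - 49)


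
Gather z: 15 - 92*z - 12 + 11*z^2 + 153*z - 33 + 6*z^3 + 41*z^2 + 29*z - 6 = 6*z^3 + 52*z^2 + 90*z - 36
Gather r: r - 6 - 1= r - 7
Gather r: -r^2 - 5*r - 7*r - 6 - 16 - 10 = -r^2 - 12*r - 32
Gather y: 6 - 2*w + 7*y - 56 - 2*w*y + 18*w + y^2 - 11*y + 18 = 16*w + y^2 + y*(-2*w - 4) - 32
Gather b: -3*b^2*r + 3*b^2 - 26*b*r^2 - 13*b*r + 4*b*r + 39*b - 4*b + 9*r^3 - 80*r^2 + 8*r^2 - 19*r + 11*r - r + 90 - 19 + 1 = b^2*(3 - 3*r) + b*(-26*r^2 - 9*r + 35) + 9*r^3 - 72*r^2 - 9*r + 72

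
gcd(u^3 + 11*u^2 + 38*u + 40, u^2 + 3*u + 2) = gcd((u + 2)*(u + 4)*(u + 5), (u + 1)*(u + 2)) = u + 2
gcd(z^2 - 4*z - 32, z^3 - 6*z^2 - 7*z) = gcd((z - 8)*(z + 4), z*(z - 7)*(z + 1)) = 1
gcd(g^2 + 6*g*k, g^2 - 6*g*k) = g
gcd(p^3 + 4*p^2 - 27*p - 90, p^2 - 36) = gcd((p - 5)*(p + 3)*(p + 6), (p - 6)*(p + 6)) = p + 6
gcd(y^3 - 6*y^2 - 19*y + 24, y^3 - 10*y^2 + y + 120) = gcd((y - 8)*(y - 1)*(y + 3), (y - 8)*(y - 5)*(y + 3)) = y^2 - 5*y - 24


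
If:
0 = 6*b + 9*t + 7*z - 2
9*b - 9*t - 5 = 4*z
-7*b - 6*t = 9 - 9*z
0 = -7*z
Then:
No Solution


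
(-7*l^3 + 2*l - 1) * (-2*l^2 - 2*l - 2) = 14*l^5 + 14*l^4 + 10*l^3 - 2*l^2 - 2*l + 2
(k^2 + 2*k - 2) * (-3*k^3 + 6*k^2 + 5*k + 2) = -3*k^5 + 23*k^3 - 6*k - 4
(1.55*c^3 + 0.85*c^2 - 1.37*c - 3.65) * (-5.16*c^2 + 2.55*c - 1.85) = -7.998*c^5 - 0.4335*c^4 + 6.3692*c^3 + 13.768*c^2 - 6.773*c + 6.7525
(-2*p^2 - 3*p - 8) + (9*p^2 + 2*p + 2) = 7*p^2 - p - 6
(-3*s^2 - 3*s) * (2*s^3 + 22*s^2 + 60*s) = -6*s^5 - 72*s^4 - 246*s^3 - 180*s^2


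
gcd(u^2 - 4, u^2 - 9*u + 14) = u - 2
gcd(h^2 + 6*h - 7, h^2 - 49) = h + 7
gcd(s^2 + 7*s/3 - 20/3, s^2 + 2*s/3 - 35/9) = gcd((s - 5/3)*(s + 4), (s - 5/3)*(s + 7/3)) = s - 5/3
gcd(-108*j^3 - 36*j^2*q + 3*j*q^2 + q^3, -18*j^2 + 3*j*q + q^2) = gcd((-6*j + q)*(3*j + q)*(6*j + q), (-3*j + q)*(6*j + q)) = 6*j + q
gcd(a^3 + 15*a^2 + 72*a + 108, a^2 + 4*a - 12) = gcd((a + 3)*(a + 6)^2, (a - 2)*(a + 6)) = a + 6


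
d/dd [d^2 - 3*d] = 2*d - 3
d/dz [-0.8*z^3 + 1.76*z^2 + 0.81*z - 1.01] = -2.4*z^2 + 3.52*z + 0.81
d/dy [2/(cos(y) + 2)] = 2*sin(y)/(cos(y) + 2)^2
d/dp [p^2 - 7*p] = 2*p - 7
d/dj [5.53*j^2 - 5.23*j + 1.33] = 11.06*j - 5.23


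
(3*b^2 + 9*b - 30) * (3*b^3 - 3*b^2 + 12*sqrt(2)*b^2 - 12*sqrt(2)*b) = 9*b^5 + 18*b^4 + 36*sqrt(2)*b^4 - 117*b^3 + 72*sqrt(2)*b^3 - 468*sqrt(2)*b^2 + 90*b^2 + 360*sqrt(2)*b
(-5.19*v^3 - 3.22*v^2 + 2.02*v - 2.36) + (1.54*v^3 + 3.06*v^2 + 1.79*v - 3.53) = -3.65*v^3 - 0.16*v^2 + 3.81*v - 5.89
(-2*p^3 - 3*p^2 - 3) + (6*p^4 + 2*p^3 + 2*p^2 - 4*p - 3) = 6*p^4 - p^2 - 4*p - 6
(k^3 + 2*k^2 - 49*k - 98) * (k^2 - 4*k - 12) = k^5 - 2*k^4 - 69*k^3 + 74*k^2 + 980*k + 1176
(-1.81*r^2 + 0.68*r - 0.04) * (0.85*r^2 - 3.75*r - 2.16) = -1.5385*r^4 + 7.3655*r^3 + 1.3256*r^2 - 1.3188*r + 0.0864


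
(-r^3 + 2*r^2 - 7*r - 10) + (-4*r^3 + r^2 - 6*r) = -5*r^3 + 3*r^2 - 13*r - 10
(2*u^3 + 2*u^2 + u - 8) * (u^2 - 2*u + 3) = 2*u^5 - 2*u^4 + 3*u^3 - 4*u^2 + 19*u - 24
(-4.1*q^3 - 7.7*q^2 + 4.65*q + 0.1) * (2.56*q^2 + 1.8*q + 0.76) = -10.496*q^5 - 27.092*q^4 - 5.072*q^3 + 2.774*q^2 + 3.714*q + 0.076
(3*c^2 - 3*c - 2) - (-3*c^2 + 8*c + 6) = 6*c^2 - 11*c - 8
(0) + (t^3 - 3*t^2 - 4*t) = t^3 - 3*t^2 - 4*t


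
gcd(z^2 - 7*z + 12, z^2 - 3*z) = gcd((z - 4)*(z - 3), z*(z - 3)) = z - 3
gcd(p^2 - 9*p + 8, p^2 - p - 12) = 1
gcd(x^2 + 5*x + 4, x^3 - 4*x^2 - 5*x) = x + 1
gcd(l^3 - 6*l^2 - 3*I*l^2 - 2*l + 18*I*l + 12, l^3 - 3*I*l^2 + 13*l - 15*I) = l - I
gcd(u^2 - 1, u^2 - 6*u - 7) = u + 1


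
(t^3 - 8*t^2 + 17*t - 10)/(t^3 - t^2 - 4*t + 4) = (t - 5)/(t + 2)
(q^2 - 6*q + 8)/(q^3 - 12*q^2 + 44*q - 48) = 1/(q - 6)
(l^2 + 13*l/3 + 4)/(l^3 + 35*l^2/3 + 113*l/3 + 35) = (3*l + 4)/(3*l^2 + 26*l + 35)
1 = 1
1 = 1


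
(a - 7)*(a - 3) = a^2 - 10*a + 21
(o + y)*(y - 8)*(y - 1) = o*y^2 - 9*o*y + 8*o + y^3 - 9*y^2 + 8*y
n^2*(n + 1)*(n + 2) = n^4 + 3*n^3 + 2*n^2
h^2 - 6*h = h*(h - 6)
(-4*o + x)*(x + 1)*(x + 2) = -4*o*x^2 - 12*o*x - 8*o + x^3 + 3*x^2 + 2*x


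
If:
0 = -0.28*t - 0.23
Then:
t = -0.82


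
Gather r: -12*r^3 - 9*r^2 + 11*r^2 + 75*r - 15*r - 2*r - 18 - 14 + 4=-12*r^3 + 2*r^2 + 58*r - 28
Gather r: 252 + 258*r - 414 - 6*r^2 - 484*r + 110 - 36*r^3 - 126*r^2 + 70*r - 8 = -36*r^3 - 132*r^2 - 156*r - 60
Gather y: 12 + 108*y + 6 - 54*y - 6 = 54*y + 12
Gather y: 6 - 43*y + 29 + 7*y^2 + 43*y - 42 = 7*y^2 - 7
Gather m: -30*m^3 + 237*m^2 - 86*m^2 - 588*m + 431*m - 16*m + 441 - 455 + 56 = -30*m^3 + 151*m^2 - 173*m + 42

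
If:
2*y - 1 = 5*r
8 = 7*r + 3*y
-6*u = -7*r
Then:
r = 13/29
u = 91/174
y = 47/29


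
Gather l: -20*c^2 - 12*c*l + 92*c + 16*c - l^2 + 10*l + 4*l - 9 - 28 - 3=-20*c^2 + 108*c - l^2 + l*(14 - 12*c) - 40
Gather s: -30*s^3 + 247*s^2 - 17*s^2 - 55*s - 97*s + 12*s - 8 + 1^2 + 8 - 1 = -30*s^3 + 230*s^2 - 140*s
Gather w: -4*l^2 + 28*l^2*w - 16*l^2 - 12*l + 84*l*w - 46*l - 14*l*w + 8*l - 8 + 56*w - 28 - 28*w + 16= -20*l^2 - 50*l + w*(28*l^2 + 70*l + 28) - 20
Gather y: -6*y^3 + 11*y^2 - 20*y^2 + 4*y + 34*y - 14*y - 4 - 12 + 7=-6*y^3 - 9*y^2 + 24*y - 9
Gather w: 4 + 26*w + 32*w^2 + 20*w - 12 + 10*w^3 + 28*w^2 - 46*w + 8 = 10*w^3 + 60*w^2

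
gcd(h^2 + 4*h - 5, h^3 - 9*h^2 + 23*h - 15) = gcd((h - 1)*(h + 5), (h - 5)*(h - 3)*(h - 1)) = h - 1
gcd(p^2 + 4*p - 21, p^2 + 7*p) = p + 7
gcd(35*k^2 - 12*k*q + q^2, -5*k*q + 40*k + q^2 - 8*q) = -5*k + q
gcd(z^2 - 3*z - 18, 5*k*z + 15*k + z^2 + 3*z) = z + 3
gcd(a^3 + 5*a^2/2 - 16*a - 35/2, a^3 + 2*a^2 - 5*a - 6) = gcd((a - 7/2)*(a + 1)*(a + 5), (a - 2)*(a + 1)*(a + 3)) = a + 1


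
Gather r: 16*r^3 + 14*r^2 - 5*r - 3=16*r^3 + 14*r^2 - 5*r - 3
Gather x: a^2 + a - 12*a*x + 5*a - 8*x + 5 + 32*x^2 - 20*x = a^2 + 6*a + 32*x^2 + x*(-12*a - 28) + 5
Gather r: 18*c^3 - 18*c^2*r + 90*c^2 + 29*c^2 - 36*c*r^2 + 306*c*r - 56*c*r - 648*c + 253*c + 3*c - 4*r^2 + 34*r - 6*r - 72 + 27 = 18*c^3 + 119*c^2 - 392*c + r^2*(-36*c - 4) + r*(-18*c^2 + 250*c + 28) - 45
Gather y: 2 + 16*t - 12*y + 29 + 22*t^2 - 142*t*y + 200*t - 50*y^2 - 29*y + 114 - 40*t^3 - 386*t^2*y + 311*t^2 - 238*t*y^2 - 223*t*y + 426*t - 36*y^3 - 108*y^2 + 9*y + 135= -40*t^3 + 333*t^2 + 642*t - 36*y^3 + y^2*(-238*t - 158) + y*(-386*t^2 - 365*t - 32) + 280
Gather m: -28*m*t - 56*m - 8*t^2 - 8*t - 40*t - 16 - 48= m*(-28*t - 56) - 8*t^2 - 48*t - 64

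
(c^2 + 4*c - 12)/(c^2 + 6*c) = (c - 2)/c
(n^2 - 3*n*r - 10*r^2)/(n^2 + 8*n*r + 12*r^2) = (n - 5*r)/(n + 6*r)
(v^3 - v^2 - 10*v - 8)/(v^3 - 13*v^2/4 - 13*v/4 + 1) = 4*(v + 2)/(4*v - 1)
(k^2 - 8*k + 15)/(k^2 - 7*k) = (k^2 - 8*k + 15)/(k*(k - 7))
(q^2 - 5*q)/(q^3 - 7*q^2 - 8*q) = (5 - q)/(-q^2 + 7*q + 8)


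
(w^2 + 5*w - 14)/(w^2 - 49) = (w - 2)/(w - 7)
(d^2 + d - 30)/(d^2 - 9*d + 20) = (d + 6)/(d - 4)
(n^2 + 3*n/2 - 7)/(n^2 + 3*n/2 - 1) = (2*n^2 + 3*n - 14)/(2*n^2 + 3*n - 2)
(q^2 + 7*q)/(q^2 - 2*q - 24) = q*(q + 7)/(q^2 - 2*q - 24)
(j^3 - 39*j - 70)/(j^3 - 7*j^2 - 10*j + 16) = (j^2 - 2*j - 35)/(j^2 - 9*j + 8)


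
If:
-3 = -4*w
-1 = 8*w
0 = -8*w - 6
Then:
No Solution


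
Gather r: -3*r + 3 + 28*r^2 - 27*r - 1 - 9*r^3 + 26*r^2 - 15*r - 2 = -9*r^3 + 54*r^2 - 45*r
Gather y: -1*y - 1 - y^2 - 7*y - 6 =-y^2 - 8*y - 7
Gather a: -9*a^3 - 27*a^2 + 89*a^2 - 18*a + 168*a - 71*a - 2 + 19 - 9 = -9*a^3 + 62*a^2 + 79*a + 8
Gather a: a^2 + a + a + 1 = a^2 + 2*a + 1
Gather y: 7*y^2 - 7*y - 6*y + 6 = 7*y^2 - 13*y + 6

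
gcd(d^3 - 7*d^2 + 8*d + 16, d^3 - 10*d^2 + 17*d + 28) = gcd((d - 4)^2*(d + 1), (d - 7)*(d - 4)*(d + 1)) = d^2 - 3*d - 4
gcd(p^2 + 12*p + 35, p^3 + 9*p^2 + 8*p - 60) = p + 5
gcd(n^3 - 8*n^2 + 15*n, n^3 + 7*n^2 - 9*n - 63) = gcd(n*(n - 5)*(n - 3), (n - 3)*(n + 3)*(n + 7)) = n - 3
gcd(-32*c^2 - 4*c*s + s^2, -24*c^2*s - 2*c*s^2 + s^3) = 4*c + s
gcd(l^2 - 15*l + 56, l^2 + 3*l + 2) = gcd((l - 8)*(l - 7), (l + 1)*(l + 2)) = 1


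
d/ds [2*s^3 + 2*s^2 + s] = 6*s^2 + 4*s + 1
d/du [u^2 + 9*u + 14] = 2*u + 9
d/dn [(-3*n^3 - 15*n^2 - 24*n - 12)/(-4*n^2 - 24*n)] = 3*(n^4 + 12*n^3 + 22*n^2 - 8*n - 24)/(4*n^2*(n^2 + 12*n + 36))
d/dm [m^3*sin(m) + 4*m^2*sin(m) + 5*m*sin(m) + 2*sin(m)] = m^3*cos(m) + 3*m^2*sin(m) + 4*m^2*cos(m) + 8*m*sin(m) + 5*m*cos(m) + 5*sin(m) + 2*cos(m)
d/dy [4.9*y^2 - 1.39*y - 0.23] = 9.8*y - 1.39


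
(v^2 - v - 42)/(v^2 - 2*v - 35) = (v + 6)/(v + 5)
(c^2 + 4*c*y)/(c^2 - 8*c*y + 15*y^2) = c*(c + 4*y)/(c^2 - 8*c*y + 15*y^2)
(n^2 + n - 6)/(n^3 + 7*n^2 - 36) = 1/(n + 6)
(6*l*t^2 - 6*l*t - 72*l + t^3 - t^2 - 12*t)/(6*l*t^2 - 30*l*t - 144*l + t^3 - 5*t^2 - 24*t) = (t - 4)/(t - 8)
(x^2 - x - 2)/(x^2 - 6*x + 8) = (x + 1)/(x - 4)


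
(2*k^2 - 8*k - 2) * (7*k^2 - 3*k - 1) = 14*k^4 - 62*k^3 + 8*k^2 + 14*k + 2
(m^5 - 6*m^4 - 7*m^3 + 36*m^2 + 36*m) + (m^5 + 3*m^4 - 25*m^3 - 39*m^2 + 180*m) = 2*m^5 - 3*m^4 - 32*m^3 - 3*m^2 + 216*m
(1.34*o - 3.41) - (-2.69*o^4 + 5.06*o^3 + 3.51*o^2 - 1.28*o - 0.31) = 2.69*o^4 - 5.06*o^3 - 3.51*o^2 + 2.62*o - 3.1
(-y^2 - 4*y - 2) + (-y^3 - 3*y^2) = -y^3 - 4*y^2 - 4*y - 2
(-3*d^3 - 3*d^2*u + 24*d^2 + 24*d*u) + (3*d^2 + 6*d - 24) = -3*d^3 - 3*d^2*u + 27*d^2 + 24*d*u + 6*d - 24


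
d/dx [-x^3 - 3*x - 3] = -3*x^2 - 3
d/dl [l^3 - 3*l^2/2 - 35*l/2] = 3*l^2 - 3*l - 35/2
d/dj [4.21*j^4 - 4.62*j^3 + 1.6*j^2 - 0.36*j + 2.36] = 16.84*j^3 - 13.86*j^2 + 3.2*j - 0.36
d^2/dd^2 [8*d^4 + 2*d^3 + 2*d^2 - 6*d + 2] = 96*d^2 + 12*d + 4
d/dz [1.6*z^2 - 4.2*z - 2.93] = 3.2*z - 4.2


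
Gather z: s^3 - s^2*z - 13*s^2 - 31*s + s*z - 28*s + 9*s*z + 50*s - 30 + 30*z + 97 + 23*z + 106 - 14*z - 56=s^3 - 13*s^2 - 9*s + z*(-s^2 + 10*s + 39) + 117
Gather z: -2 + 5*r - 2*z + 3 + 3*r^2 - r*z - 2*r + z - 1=3*r^2 + 3*r + z*(-r - 1)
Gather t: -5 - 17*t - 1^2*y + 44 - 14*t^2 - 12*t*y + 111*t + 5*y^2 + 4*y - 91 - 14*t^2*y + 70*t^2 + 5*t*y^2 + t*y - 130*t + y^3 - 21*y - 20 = t^2*(56 - 14*y) + t*(5*y^2 - 11*y - 36) + y^3 + 5*y^2 - 18*y - 72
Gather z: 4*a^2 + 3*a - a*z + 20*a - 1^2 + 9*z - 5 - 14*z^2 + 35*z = 4*a^2 + 23*a - 14*z^2 + z*(44 - a) - 6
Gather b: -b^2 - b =-b^2 - b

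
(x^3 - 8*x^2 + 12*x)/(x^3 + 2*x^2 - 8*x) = (x - 6)/(x + 4)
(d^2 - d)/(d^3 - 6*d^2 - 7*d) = (1 - d)/(-d^2 + 6*d + 7)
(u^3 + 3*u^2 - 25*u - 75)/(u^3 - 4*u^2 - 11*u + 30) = (u + 5)/(u - 2)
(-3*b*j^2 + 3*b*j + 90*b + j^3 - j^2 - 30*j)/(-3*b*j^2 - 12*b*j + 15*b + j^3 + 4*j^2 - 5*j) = (j - 6)/(j - 1)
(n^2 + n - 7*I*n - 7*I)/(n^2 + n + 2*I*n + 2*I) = (n - 7*I)/(n + 2*I)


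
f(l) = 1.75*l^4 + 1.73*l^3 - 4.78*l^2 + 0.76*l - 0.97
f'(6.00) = 1642.24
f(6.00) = 2473.19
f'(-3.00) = -112.85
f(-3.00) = 48.77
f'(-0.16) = 2.39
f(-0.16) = -1.22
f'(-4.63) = -538.49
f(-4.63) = 525.53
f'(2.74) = 157.53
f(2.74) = 99.45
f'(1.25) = 10.59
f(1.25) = 0.16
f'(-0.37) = 4.65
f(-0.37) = -1.96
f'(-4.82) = -616.45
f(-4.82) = 635.14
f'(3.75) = 407.04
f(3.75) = 371.96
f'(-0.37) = 4.65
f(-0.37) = -1.96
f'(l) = 7.0*l^3 + 5.19*l^2 - 9.56*l + 0.76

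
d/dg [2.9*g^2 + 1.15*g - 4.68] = 5.8*g + 1.15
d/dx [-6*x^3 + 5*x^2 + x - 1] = -18*x^2 + 10*x + 1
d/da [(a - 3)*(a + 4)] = 2*a + 1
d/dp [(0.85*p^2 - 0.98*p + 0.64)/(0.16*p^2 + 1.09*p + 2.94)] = (1.0833*p^2 + 4.7932*p - 3.5788)/(0.0256*p^4 + 0.3488*p^3 + 2.1289*p^2 + 6.4092*p + 8.6436)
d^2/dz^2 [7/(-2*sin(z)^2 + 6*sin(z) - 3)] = 14*(8*sin(z)^4 - 18*sin(z)^3 - 6*sin(z)^2 + 45*sin(z) - 30)/(-6*sin(z) - cos(2*z) + 4)^3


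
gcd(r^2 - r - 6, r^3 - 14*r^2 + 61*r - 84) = r - 3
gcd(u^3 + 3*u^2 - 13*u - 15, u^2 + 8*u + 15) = u + 5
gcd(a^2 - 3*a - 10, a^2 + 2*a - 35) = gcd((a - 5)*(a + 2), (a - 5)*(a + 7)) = a - 5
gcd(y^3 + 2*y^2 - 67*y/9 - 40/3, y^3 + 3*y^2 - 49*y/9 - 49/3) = y + 3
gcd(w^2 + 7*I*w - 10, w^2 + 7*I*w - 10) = w^2 + 7*I*w - 10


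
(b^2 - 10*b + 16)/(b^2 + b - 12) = (b^2 - 10*b + 16)/(b^2 + b - 12)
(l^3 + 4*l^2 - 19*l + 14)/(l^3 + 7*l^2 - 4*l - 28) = (l - 1)/(l + 2)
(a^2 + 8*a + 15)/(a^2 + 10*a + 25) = (a + 3)/(a + 5)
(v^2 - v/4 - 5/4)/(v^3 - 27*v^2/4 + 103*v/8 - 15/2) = 2*(v + 1)/(2*v^2 - 11*v + 12)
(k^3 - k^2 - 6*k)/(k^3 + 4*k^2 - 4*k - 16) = k*(k - 3)/(k^2 + 2*k - 8)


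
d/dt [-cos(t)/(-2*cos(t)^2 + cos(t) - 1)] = sin(t)*cos(2*t)/(-cos(t) + cos(2*t) + 2)^2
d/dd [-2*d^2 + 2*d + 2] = 2 - 4*d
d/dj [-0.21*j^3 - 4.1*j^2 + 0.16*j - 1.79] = -0.63*j^2 - 8.2*j + 0.16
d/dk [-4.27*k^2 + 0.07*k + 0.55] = 0.07 - 8.54*k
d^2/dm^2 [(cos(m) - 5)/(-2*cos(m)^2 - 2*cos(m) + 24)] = (9*(1 - cos(2*m))^2*cos(m) - 21*(1 - cos(2*m))^2 + 331*cos(m) - 490*cos(2*m) + 63*cos(3*m) - 2*cos(5*m) + 18)/(8*(cos(m) - 3)^3*(cos(m) + 4)^3)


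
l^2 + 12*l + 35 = (l + 5)*(l + 7)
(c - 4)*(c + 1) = c^2 - 3*c - 4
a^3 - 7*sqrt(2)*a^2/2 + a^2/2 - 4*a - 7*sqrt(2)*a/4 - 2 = (a + 1/2)*(a - 4*sqrt(2))*(a + sqrt(2)/2)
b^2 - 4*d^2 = (b - 2*d)*(b + 2*d)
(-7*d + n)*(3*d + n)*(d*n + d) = -21*d^3*n - 21*d^3 - 4*d^2*n^2 - 4*d^2*n + d*n^3 + d*n^2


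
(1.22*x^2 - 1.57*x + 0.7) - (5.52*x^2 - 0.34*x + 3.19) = -4.3*x^2 - 1.23*x - 2.49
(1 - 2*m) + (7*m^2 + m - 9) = 7*m^2 - m - 8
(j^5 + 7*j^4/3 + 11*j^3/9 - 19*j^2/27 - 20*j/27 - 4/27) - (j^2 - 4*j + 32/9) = j^5 + 7*j^4/3 + 11*j^3/9 - 46*j^2/27 + 88*j/27 - 100/27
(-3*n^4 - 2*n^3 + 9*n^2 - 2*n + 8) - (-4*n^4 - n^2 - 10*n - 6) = n^4 - 2*n^3 + 10*n^2 + 8*n + 14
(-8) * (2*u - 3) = 24 - 16*u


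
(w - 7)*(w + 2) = w^2 - 5*w - 14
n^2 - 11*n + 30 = (n - 6)*(n - 5)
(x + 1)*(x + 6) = x^2 + 7*x + 6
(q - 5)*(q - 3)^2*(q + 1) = q^4 - 10*q^3 + 28*q^2 - 6*q - 45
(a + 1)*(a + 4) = a^2 + 5*a + 4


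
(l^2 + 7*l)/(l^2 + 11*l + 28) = l/(l + 4)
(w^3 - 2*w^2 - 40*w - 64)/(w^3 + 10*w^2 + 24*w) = (w^2 - 6*w - 16)/(w*(w + 6))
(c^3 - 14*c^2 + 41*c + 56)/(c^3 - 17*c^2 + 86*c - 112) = (c + 1)/(c - 2)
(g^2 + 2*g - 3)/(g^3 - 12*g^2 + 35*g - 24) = (g + 3)/(g^2 - 11*g + 24)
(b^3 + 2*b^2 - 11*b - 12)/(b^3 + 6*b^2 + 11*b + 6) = (b^2 + b - 12)/(b^2 + 5*b + 6)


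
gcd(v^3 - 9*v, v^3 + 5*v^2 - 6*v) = v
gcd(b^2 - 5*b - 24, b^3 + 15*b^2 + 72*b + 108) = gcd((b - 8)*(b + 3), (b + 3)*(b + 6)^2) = b + 3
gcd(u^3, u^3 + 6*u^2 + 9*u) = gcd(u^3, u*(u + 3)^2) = u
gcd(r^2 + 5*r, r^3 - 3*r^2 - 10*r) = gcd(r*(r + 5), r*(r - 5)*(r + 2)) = r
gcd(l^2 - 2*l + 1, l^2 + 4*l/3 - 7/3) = l - 1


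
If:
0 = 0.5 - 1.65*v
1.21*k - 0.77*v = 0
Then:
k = 0.19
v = 0.30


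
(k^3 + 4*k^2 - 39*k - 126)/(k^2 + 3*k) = k + 1 - 42/k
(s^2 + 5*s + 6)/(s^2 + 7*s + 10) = (s + 3)/(s + 5)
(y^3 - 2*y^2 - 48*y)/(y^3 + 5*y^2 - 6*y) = (y - 8)/(y - 1)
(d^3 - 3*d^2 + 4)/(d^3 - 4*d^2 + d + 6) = (d - 2)/(d - 3)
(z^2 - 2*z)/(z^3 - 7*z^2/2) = 2*(z - 2)/(z*(2*z - 7))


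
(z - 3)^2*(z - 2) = z^3 - 8*z^2 + 21*z - 18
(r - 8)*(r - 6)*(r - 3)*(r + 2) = r^4 - 15*r^3 + 56*r^2 + 36*r - 288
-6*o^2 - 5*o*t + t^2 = (-6*o + t)*(o + t)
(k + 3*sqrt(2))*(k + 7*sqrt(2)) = k^2 + 10*sqrt(2)*k + 42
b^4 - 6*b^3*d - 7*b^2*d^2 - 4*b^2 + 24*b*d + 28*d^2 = (b - 2)*(b + 2)*(b - 7*d)*(b + d)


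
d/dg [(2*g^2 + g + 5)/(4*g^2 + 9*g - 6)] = (14*g^2 - 64*g - 51)/(16*g^4 + 72*g^3 + 33*g^2 - 108*g + 36)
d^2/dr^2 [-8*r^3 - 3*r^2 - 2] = -48*r - 6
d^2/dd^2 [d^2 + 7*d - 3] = 2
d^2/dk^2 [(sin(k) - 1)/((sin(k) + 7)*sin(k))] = (-sin(k)^2 + 11*sin(k) + 23 + 43/sin(k) - 42/sin(k)^2 - 98/sin(k)^3)/(sin(k) + 7)^3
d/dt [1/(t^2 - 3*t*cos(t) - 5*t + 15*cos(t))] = (-3*t*sin(t) - 2*t + 15*sin(t) + 3*cos(t) + 5)/((t - 5)^2*(t - 3*cos(t))^2)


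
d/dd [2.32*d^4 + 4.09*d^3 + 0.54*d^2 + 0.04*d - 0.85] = 9.28*d^3 + 12.27*d^2 + 1.08*d + 0.04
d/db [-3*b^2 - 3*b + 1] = -6*b - 3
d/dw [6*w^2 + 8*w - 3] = 12*w + 8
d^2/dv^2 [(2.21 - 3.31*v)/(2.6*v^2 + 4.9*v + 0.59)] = (-(3.31*v - 2.21)*(5.2*v + 4.9)*(10.4*v + 9.8) + (51.636*v + 20.946)*(2.6*v^2 + 4.9*v + 0.59))/(2.6*v^2 + 4.9*v + 0.59)^3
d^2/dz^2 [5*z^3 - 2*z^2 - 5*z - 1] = 30*z - 4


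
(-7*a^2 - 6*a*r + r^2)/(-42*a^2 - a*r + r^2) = (a + r)/(6*a + r)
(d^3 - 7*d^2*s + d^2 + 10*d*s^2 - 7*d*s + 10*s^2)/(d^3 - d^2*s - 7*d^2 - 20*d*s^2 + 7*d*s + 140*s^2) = (d^2 - 2*d*s + d - 2*s)/(d^2 + 4*d*s - 7*d - 28*s)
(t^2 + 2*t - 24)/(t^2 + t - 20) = (t + 6)/(t + 5)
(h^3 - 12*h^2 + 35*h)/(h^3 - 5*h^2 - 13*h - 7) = h*(h - 5)/(h^2 + 2*h + 1)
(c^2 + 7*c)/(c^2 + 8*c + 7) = c/(c + 1)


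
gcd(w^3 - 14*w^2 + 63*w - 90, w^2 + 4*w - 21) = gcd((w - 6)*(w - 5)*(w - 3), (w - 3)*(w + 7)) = w - 3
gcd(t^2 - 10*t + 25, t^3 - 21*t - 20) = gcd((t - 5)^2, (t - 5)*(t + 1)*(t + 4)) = t - 5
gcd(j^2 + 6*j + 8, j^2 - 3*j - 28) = j + 4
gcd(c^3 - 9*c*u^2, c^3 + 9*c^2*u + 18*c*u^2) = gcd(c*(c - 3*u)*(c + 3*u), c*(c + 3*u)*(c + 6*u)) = c^2 + 3*c*u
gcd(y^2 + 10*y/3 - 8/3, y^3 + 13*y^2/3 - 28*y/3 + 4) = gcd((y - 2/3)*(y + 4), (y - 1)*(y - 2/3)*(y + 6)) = y - 2/3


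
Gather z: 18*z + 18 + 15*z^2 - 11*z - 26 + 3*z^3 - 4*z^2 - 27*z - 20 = 3*z^3 + 11*z^2 - 20*z - 28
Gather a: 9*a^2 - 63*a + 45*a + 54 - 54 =9*a^2 - 18*a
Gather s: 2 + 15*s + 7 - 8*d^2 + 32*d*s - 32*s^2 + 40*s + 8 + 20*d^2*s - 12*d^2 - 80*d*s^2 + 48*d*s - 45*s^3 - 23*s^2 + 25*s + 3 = -20*d^2 - 45*s^3 + s^2*(-80*d - 55) + s*(20*d^2 + 80*d + 80) + 20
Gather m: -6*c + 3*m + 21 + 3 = -6*c + 3*m + 24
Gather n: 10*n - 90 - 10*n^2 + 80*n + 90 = -10*n^2 + 90*n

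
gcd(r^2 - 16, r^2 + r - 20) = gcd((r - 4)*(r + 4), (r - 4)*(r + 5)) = r - 4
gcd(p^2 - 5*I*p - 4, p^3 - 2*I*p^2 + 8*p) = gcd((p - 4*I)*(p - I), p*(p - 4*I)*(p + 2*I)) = p - 4*I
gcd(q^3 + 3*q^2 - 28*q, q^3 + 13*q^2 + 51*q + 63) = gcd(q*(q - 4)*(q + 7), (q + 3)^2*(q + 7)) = q + 7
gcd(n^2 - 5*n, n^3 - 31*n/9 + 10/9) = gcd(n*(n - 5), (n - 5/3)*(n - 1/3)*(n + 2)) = 1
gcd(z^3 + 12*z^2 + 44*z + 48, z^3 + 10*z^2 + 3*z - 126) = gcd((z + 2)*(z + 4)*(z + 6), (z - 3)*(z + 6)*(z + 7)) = z + 6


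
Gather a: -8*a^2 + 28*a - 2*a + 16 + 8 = -8*a^2 + 26*a + 24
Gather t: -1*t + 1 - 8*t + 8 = 9 - 9*t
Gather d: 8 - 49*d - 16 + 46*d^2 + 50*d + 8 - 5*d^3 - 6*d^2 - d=-5*d^3 + 40*d^2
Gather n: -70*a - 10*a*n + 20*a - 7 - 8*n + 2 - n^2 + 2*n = -50*a - n^2 + n*(-10*a - 6) - 5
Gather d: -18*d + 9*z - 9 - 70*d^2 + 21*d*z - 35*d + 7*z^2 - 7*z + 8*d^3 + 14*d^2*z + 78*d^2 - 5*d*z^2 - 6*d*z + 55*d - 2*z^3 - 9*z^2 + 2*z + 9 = 8*d^3 + d^2*(14*z + 8) + d*(-5*z^2 + 15*z + 2) - 2*z^3 - 2*z^2 + 4*z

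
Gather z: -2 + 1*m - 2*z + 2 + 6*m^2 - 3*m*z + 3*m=6*m^2 + 4*m + z*(-3*m - 2)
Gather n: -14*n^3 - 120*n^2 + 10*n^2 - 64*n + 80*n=-14*n^3 - 110*n^2 + 16*n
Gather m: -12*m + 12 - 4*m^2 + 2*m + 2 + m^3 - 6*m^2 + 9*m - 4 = m^3 - 10*m^2 - m + 10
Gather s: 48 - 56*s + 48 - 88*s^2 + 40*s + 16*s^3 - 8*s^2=16*s^3 - 96*s^2 - 16*s + 96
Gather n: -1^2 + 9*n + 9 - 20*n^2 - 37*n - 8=-20*n^2 - 28*n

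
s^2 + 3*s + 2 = (s + 1)*(s + 2)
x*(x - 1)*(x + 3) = x^3 + 2*x^2 - 3*x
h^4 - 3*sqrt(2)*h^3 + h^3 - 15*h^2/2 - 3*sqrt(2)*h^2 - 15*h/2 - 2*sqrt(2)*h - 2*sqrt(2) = (h + 1)*(h - 4*sqrt(2))*(h + sqrt(2)/2)^2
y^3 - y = y*(y - 1)*(y + 1)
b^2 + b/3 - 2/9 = (b - 1/3)*(b + 2/3)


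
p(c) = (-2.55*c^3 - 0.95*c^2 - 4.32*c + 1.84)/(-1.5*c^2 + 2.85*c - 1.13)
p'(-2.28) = 1.07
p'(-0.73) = 0.03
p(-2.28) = -2.40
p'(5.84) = 1.24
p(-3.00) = -3.24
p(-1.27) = -1.54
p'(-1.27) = 0.56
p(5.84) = 15.81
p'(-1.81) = 0.89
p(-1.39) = -1.61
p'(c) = (3.0*c - 2.85)*(-2.55*c^3 - 0.95*c^2 - 4.32*c + 1.84)/(-1.5*c^2 + 2.85*c - 1.13)^2 + (-7.65*c^2 - 1.9*c - 4.32)/(-1.5*c^2 + 2.85*c - 1.13)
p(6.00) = 16.02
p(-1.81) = -1.93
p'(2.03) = -18.76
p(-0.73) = -1.37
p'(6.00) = 1.27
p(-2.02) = -2.13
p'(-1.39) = 0.65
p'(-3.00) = 1.25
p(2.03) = 21.09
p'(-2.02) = 0.98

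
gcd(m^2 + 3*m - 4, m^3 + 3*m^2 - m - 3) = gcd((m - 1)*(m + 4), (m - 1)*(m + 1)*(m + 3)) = m - 1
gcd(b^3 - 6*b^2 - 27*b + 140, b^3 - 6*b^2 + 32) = b - 4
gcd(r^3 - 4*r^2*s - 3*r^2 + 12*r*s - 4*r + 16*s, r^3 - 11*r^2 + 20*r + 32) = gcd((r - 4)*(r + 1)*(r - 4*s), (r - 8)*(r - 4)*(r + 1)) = r^2 - 3*r - 4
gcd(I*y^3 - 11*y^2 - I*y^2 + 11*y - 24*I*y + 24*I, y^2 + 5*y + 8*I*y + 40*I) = y + 8*I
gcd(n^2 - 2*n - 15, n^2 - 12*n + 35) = n - 5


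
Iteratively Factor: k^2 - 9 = (k - 3)*(k + 3)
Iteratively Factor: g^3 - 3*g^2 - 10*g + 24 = (g - 2)*(g^2 - g - 12) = (g - 2)*(g + 3)*(g - 4)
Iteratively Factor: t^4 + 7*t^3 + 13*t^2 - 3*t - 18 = (t + 3)*(t^3 + 4*t^2 + t - 6) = (t - 1)*(t + 3)*(t^2 + 5*t + 6) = (t - 1)*(t + 2)*(t + 3)*(t + 3)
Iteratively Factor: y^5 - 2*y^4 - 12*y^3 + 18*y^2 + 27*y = (y - 3)*(y^4 + y^3 - 9*y^2 - 9*y) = (y - 3)^2*(y^3 + 4*y^2 + 3*y) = (y - 3)^2*(y + 1)*(y^2 + 3*y) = (y - 3)^2*(y + 1)*(y + 3)*(y)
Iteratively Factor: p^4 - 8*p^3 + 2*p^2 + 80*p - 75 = (p - 1)*(p^3 - 7*p^2 - 5*p + 75) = (p - 1)*(p + 3)*(p^2 - 10*p + 25) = (p - 5)*(p - 1)*(p + 3)*(p - 5)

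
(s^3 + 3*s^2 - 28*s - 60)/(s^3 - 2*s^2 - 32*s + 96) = (s^2 - 3*s - 10)/(s^2 - 8*s + 16)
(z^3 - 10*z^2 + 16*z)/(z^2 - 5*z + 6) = z*(z - 8)/(z - 3)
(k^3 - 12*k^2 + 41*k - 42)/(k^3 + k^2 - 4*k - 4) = (k^2 - 10*k + 21)/(k^2 + 3*k + 2)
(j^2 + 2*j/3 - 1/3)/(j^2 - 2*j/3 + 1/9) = 3*(j + 1)/(3*j - 1)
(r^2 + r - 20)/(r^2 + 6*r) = (r^2 + r - 20)/(r*(r + 6))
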